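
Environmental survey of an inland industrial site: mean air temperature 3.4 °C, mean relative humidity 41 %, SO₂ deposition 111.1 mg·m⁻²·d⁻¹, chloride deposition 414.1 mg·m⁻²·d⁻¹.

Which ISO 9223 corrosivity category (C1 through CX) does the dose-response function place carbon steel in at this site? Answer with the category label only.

C3

carbon steel: temperature factor f = +0.150·(-6.6) = -0.9900
  sulphur-dioxide contribution → 17.29 μm/a
  chloride contribution → 18.96 μm/a
  total first-year rate 36.26 μm/a
ISO 9223 Table 2 (carbon steel): 25 < 36.3 ≤ 50 μm/a ⇒ C3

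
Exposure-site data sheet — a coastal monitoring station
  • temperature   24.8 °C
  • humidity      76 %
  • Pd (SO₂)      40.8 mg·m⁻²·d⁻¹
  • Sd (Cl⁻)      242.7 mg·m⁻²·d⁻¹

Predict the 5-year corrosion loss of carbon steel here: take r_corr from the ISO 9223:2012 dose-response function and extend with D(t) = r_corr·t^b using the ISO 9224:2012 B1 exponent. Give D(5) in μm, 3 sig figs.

carbon steel: T>10 °C ⇒ hinge -0.054·(24.8−10) = -0.7992
  sulphur-dioxide contribution → 25.04 μm/a
  chloride contribution → 101.7 μm/a
  total first-year rate 126.7 μm/a
Long-term exponent b (ISO 9224 Table 2, B1) = 0.523
  D(5) = 126.7 × 5^0.523 = 126.7 × 2.32 = 294.1 μm

D(5) = 294 μm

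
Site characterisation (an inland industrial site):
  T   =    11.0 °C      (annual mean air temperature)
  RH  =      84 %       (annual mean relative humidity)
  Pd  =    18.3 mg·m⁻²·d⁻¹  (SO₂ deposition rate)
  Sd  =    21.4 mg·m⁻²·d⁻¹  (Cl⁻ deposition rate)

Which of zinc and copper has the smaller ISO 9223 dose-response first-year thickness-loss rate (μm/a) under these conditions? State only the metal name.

zinc: temperature factor f = -0.071·(1.0) = -0.0710
  SO₂ term: 0.0129·18.3^0.44·exp(0.046·84-0.0710) = 2.058
  Cl⁻ term: 0.0175·21.4^0.57·exp(0.008·84+0.085·11.0) = 0.5004
  r_corr = 2.058 + 0.5004 = 2.558 μm/a
copper: f(T) = -0.080·(T−10) [T>10 °C] = -0.0800
  Pd branch = 0.0053·Pd^0.26·e^(0.059·RH+f) = 1.48 μm/a
  Cl⁻ term: 0.01025·21.4^0.27·exp(0.036·84+0.049·11.0) = 0.8267
  r_corr = 1.48 + 0.8267 = 2.306 μm/a
Ordering by μm/a: zinc (2.56) > copper (2.31)

copper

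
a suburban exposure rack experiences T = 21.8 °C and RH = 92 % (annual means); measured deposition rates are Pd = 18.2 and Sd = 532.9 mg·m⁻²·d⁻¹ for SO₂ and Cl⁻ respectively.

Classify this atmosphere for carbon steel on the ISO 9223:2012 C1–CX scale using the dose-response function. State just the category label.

CX

carbon steel: f(T) = -0.054·(T−10) [T>10 °C] = -0.6372
  SO₂ term: 1.77·18.2^0.52·exp(0.02·92-0.6372) = 26.64
  Cl⁻ term: 0.102·532.9^0.62·exp(0.033·92+0.04·21.8) = 249.1
  r_corr = 26.64 + 249.1 = 275.7 μm/a
ISO 9223 Table 2 (carbon steel): 200 < 276 ≤ 700 μm/a ⇒ CX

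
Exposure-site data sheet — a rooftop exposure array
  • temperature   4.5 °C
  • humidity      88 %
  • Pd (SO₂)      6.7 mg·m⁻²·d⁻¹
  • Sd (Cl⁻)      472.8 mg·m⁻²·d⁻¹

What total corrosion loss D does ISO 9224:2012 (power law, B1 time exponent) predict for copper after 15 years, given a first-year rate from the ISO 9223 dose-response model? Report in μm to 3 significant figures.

D(15) = 14.5 μm

copper: temperature factor f = +0.126·(-5.5) = -0.6930
  SO₂ term: 0.0053·6.7^0.26·exp(0.059·88-0.6930) = 0.7815
  Sd branch = 0.01025·Sd^0.27·e^(0.036·RH+0.049·T) = 1.601 μm/a
  sum: 0.7815 + 1.601 → r_corr = 2.383 μm/a
ISO 9224: D(t) = r_corr · t^b with b = 0.667 (copper, B1)
  D(15) = 2.383 × 15^0.667 = 2.383 × 6.088 = 14.51 μm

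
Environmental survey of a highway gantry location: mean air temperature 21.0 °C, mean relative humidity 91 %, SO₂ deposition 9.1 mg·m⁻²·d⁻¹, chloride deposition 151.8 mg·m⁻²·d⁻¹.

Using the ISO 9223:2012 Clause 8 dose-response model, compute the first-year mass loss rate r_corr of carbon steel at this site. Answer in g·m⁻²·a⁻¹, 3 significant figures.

carbon steel: f(T) = -0.054·(T−10) [T>10 °C] = -0.5940
  sulphur-dioxide contribution → 19.02 μm/a
  chloride contribution → 107.1 μm/a
  total first-year rate 126.2 μm/a
Convert to mass loss: 126.2 μm/a × 7.85 g/cm³ = 990.4 g·m⁻²·a⁻¹

r_corr = 990 g·m⁻²·a⁻¹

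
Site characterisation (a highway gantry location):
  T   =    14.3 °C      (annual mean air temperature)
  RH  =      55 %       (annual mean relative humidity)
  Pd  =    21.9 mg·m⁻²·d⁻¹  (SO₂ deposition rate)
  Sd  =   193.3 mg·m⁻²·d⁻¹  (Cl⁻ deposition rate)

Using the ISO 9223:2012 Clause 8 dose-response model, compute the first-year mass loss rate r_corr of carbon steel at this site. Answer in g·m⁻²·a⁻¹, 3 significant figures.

r_corr = 393 g·m⁻²·a⁻¹

carbon steel: T>10 °C ⇒ hinge -0.054·(14.3−10) = -0.2322
  sulphur-dioxide contribution → 20.98 μm/a
  chloride contribution → 29.02 μm/a
  total first-year rate 50.01 μm/a
Convert to mass loss: 50.01 μm/a × 7.85 g/cm³ = 392.5 g·m⁻²·a⁻¹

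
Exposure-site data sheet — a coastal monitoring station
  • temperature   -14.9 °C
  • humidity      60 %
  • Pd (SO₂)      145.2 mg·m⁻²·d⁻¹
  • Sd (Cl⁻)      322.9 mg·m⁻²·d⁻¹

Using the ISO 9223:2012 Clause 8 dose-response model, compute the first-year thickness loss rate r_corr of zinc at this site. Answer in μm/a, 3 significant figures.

zinc: f(T) = +0.038·(T−10) [T≤10 °C] = -0.9462
  Pd branch = 0.0129·Pd^0.44·e^(0.046·RH+f) = 0.7073 μm/a
  Sd branch = 0.0175·Sd^0.57·e^(0.008·RH+0.085·T) = 0.2146 μm/a
  sum: 0.7073 + 0.2146 → r_corr = 0.9219 μm/a

r_corr = 0.922 μm/a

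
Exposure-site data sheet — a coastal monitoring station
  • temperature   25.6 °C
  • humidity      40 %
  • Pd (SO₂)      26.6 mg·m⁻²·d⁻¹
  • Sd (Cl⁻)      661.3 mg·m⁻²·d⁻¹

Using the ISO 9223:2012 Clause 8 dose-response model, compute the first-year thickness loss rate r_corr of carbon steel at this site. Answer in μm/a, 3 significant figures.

r_corr = 68.9 μm/a

carbon steel: temperature factor f = -0.054·(15.6) = -0.8424
  Pd branch = 1.77·Pd^0.52·e^(0.02·RH+f) = 9.343 μm/a
  Sd branch = 0.102·Sd^0.62·e^(0.033·RH+0.04·T) = 59.6 μm/a
  sum: 9.343 + 59.6 → r_corr = 68.94 μm/a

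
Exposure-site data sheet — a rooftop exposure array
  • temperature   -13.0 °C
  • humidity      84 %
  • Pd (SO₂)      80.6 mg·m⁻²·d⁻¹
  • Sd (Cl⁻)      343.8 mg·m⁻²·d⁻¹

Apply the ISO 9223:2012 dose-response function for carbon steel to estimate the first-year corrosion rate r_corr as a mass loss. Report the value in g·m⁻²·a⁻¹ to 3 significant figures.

carbon steel: temperature factor f = +0.150·(-23.0) = -3.4500
  Pd branch = 1.77·Pd^0.52·e^(0.02·RH+f) = 2.955 μm/a
  Sd branch = 0.102·Sd^0.62·e^(0.033·RH+0.04·T) = 36.24 μm/a
  r_corr = 2.955 + 36.24 = 39.19 μm/a
Convert to mass loss: 39.19 μm/a × 7.85 g/cm³ = 307.7 g·m⁻²·a⁻¹

r_corr = 308 g·m⁻²·a⁻¹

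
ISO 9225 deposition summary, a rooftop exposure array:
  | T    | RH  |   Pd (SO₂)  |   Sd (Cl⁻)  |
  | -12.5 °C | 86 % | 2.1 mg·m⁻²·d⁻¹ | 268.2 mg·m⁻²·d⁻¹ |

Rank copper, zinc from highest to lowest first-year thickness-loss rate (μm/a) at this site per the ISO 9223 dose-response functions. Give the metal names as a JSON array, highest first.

copper: temperature factor f = +0.126·(-22.5) = -2.8350
  Pd branch = 0.0053·Pd^0.26·e^(0.059·RH+f) = 0.06032 μm/a
  Cl⁻ term: 0.01025·268.2^0.27·exp(0.036·86+0.049·-12.5) = 0.5559
  r_corr = 0.06032 + 0.5559 = 0.6162 μm/a
zinc: f(T) = +0.038·(T−10) [T≤10 °C] = -0.8550
  Pd branch = 0.0129·Pd^0.44·e^(0.046·RH+f) = 0.3973 μm/a
  Cl⁻ term: 0.0175·268.2^0.57·exp(0.008·86+0.085·-12.5) = 0.2915
  sum: 0.3973 + 0.2915 → r_corr = 0.6888 μm/a
Ordering by μm/a: zinc (0.689) > copper (0.616)

["zinc", "copper"]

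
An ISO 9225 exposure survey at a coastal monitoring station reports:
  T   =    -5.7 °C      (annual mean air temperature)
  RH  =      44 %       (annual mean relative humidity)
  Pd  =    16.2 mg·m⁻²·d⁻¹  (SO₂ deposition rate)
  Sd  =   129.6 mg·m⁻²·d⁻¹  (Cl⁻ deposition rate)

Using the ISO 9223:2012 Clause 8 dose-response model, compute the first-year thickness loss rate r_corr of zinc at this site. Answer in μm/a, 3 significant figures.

r_corr = 0.428 μm/a

zinc: temperature factor f = +0.038·(-15.7) = -0.5966
  SO₂ term: 0.0129·16.2^0.44·exp(0.046·44-0.5966) = 0.1831
  Sd branch = 0.0175·Sd^0.57·e^(0.008·RH+0.085·T) = 0.2453 μm/a
  sum: 0.1831 + 0.2453 → r_corr = 0.4284 μm/a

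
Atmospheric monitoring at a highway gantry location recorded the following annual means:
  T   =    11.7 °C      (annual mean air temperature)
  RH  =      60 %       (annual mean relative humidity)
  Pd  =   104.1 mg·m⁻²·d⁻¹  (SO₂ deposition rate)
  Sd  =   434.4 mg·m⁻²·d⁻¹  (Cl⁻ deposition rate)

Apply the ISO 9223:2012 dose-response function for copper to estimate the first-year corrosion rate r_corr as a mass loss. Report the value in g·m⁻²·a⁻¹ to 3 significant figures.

copper: temperature factor f = -0.080·(1.7) = -0.1360
  Pd branch = 0.0053·Pd^0.26·e^(0.059·RH+f) = 0.5335 μm/a
  Cl⁻ term: 0.01025·434.4^0.27·exp(0.036·60+0.049·11.7) = 0.8129
  r_corr = 0.5335 + 0.8129 = 1.346 μm/a
Convert to mass loss: 1.346 μm/a × 8.96 g/cm³ = 12.06 g·m⁻²·a⁻¹

r_corr = 12.1 g·m⁻²·a⁻¹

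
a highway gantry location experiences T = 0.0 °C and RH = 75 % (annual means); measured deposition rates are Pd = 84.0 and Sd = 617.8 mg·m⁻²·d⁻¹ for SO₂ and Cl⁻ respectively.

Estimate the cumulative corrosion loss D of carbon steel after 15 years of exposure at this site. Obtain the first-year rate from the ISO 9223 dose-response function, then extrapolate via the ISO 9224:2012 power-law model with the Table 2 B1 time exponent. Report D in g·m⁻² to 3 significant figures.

carbon steel: temperature factor f = +0.150·(-10.0) = -1.5000
  Pd branch = 1.77·Pd^0.52·e^(0.02·RH+f) = 17.73 μm/a
  Sd branch = 0.102·Sd^0.62·e^(0.033·RH+0.04·T) = 65.13 μm/a
  r_corr = 17.73 + 65.13 = 82.86 μm/a
Long-term exponent b (ISO 9224 Table 2, B1) = 0.523
  D(15) = 82.86 × 15^0.523 = 82.86 × 4.122 = 341.5 μm
  Mass loss = 341.5 μm × 7.85 g/cm³ = 2681 g·m⁻²

D(15) = 2.68e+03 g·m⁻²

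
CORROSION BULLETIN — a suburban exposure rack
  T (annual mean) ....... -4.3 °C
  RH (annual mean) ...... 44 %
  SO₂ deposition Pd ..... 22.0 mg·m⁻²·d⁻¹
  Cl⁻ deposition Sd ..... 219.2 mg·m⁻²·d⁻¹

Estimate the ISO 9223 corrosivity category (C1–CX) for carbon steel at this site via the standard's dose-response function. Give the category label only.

C2

carbon steel: f(T) = +0.150·(T−10) [T≤10 °C] = -2.1450
  sulphur-dioxide contribution → 2.493 μm/a
  chloride contribution → 10.37 μm/a
  total first-year rate 12.86 μm/a
12.9 μm/a falls in (1.3, 25] for carbon steel → category C2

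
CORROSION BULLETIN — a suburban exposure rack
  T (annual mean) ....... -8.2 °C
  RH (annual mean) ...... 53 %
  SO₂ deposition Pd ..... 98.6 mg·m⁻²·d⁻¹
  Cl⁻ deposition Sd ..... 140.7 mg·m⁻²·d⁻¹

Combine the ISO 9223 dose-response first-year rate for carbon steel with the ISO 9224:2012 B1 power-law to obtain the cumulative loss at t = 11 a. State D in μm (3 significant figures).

carbon steel: temperature factor f = +0.150·(-18.2) = -2.7300
  sulphur-dioxide contribution → 3.627 μm/a
  chloride contribution → 9.071 μm/a
  total first-year rate 12.7 μm/a
Long-term exponent b (ISO 9224 Table 2, B1) = 0.523
  D(11) = 12.7 × 11^0.523 = 12.7 × 3.505 = 44.5 μm

D(11) = 44.5 μm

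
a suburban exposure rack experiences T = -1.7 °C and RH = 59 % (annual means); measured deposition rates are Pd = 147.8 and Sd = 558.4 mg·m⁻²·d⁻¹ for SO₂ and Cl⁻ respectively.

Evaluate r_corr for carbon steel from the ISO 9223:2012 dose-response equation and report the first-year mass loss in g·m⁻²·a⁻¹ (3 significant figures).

r_corr = 370 g·m⁻²·a⁻¹

carbon steel: temperature factor f = +0.150·(-11.7) = -1.7550
  SO₂ term: 1.77·147.8^0.52·exp(0.02·59-1.7550) = 13.38
  Sd branch = 0.102·Sd^0.62·e^(0.033·RH+0.04·T) = 33.71 μm/a
  sum: 13.38 + 33.71 → r_corr = 47.09 μm/a
Convert to mass loss: 47.09 μm/a × 7.85 g/cm³ = 369.7 g·m⁻²·a⁻¹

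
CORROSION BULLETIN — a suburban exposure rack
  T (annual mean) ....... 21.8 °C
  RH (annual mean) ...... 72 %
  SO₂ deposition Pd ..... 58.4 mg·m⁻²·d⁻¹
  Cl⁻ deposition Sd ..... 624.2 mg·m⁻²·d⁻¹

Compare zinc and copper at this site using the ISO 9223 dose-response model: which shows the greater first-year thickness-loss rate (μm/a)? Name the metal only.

zinc

zinc: temperature factor f = -0.071·(11.8) = -0.8378
  sulphur-dioxide contribution → 0.9169 μm/a
  chloride contribution → 7.785 μm/a
  ⇒ r_corr(zinc) = 8.702 μm/a
copper: temperature factor f = -0.080·(11.8) = -0.9440
  sulphur-dioxide contribution → 0.4154 μm/a
  chloride contribution → 2.265 μm/a
  total first-year rate 2.68 μm/a
Ordering by μm/a: zinc (8.7) > copper (2.68)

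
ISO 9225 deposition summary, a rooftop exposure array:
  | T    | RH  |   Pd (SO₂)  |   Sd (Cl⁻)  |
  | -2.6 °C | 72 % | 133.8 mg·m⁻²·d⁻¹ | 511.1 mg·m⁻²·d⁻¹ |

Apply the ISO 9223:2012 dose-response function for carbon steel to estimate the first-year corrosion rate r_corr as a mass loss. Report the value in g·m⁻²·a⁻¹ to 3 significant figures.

r_corr = 484 g·m⁻²·a⁻¹

carbon steel: f(T) = +0.150·(T−10) [T≤10 °C] = -1.8900
  sulphur-dioxide contribution → 14.4 μm/a
  chloride contribution → 47.27 μm/a
  ⇒ r_corr(carbon steel) = 61.67 μm/a
Convert to mass loss: 61.67 μm/a × 7.85 g/cm³ = 484.1 g·m⁻²·a⁻¹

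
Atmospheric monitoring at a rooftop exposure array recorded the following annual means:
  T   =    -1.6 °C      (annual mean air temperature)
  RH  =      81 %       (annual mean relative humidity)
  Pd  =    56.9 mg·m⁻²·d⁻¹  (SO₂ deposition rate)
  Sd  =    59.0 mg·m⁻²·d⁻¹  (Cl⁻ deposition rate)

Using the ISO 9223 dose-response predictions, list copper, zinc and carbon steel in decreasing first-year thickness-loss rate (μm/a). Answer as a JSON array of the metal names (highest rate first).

["carbon steel", "zinc", "copper"]

copper: f(T) = +0.126·(T−10) [T≤10 °C] = -1.4616
  sulphur-dioxide contribution → 0.4182 μm/a
  chloride contribution → 0.5263 μm/a
  ⇒ r_corr(copper) = 0.9444 μm/a
zinc: T≤10 °C ⇒ hinge +0.038·(-1.6−10) = -0.4408
  sulphur-dioxide contribution → 2.04 μm/a
  chloride contribution → 0.2984 μm/a
  total first-year rate 2.338 μm/a
carbon steel: T≤10 °C ⇒ hinge +0.150·(-1.6−10) = -1.7400
  sulphur-dioxide contribution → 12.84 μm/a
  chloride contribution → 17.36 μm/a
  total first-year rate 30.2 μm/a
Ordering by μm/a: carbon steel (30.2) > zinc (2.34) > copper (0.944)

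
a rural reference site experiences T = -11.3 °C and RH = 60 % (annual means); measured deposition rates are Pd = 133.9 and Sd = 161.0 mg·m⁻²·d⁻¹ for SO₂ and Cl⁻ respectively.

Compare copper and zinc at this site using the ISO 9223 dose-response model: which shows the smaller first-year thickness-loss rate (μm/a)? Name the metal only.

copper

copper: f(T) = +0.126·(T−10) [T≤10 °C] = -2.6838
  sulphur-dioxide contribution → 0.04457 μm/a
  chloride contribution → 0.2015 μm/a
  ⇒ r_corr(copper) = 0.246 μm/a
zinc: T≤10 °C ⇒ hinge +0.038·(-11.3−10) = -0.8094
  sulphur-dioxide contribution → 0.7825 μm/a
  chloride contribution → 0.196 μm/a
  ⇒ r_corr(zinc) = 0.9785 μm/a
Ordering by μm/a: zinc (0.979) > copper (0.246)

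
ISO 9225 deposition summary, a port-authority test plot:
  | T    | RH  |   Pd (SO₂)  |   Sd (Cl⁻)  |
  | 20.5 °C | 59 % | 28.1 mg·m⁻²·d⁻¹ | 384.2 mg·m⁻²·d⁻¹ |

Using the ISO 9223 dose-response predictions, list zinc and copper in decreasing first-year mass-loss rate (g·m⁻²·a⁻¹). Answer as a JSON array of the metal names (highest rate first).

["zinc", "copper"]

zinc: temperature factor f = -0.071·(10.5) = -0.7455
  SO₂ term: 0.0129·28.1^0.44·exp(0.046·59-0.7455) = 0.4008
  Sd branch = 0.0175·Sd^0.57·e^(0.008·RH+0.085·T) = 4.764 μm/a
  r_corr = 0.4008 + 4.764 = 5.165 μm/a
  mass loss = 5.165 μm/a × 7.14 g/cm³ = 36.88 g·m⁻²·a⁻¹
copper: temperature factor f = -0.080·(10.5) = -0.8400
  Pd branch = 0.0053·Pd^0.26·e^(0.059·RH+f) = 0.177 μm/a
  Sd branch = 0.01025·Sd^0.27·e^(0.036·RH+0.049·T) = 1.167 μm/a
  r_corr = 0.177 + 1.167 = 1.344 μm/a
  mass loss = 1.344 μm/a × 8.96 g/cm³ = 12.05 g·m⁻²·a⁻¹
Ordering by g·m⁻²·a⁻¹: zinc (36.9) > copper (12)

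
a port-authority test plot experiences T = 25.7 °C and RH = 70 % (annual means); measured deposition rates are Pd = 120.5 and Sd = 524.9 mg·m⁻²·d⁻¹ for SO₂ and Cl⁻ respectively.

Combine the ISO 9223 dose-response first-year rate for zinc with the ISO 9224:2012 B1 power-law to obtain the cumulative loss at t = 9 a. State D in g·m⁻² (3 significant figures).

zinc: temperature factor f = -0.071·(15.7) = -1.1147
  Pd branch = 0.0129·Pd^0.44·e^(0.046·RH+f) = 0.8721 μm/a
  Sd branch = 0.0175·Sd^0.57·e^(0.008·RH+0.085·T) = 9.669 μm/a
  sum: 0.8721 + 9.669 → r_corr = 10.54 μm/a
ISO 9224: D(t) = r_corr · t^b with b = 0.813 (zinc, B1)
  D(9) = 10.54 × 9^0.813 = 10.54 × 5.968 = 62.91 μm
  Mass loss = 62.91 μm × 7.14 g/cm³ = 449.2 g·m⁻²

D(9) = 449 g·m⁻²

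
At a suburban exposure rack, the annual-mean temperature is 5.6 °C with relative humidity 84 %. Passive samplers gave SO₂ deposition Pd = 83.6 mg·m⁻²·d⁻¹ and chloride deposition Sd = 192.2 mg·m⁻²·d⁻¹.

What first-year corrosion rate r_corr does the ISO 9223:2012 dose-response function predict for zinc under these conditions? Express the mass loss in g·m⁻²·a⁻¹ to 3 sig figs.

zinc: T≤10 °C ⇒ hinge +0.038·(5.6−10) = -0.1672
  SO₂ term: 0.0129·83.6^0.44·exp(0.046·84-0.1672) = 3.646
  Sd branch = 0.0175·Sd^0.57·e^(0.008·RH+0.085·T) = 1.105 μm/a
  r_corr = 3.646 + 1.105 = 4.751 μm/a
Convert to mass loss: 4.751 μm/a × 7.14 g/cm³ = 33.92 g·m⁻²·a⁻¹

r_corr = 33.9 g·m⁻²·a⁻¹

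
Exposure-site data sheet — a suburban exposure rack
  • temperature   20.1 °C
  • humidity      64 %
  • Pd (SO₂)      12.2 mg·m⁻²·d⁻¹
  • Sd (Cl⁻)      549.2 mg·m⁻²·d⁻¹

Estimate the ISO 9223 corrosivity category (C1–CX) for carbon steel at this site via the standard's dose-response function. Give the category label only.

carbon steel: f(T) = -0.054·(T−10) [T>10 °C] = -0.5454
  SO₂ term: 1.77·12.2^0.52·exp(0.02·64-0.5454) = 13.55
  Sd branch = 0.102·Sd^0.62·e^(0.033·RH+0.04·T) = 94.11 μm/a
  sum: 13.55 + 94.11 → r_corr = 107.7 μm/a
ISO 9223 Table 2 (carbon steel): 80 < 108 ≤ 200 μm/a ⇒ C5

C5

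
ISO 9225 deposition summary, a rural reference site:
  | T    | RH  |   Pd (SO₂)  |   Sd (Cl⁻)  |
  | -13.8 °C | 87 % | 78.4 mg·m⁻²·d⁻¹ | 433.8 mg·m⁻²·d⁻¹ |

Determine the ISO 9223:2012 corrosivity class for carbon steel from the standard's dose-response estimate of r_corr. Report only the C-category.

C3

carbon steel: f(T) = +0.150·(T−10) [T≤10 °C] = -3.5700
  SO₂ term: 1.77·78.4^0.52·exp(0.02·87-3.5700) = 2.743
  Cl⁻ term: 0.102·433.8^0.62·exp(0.033·87+0.04·-13.8) = 44.76
  r_corr = 2.743 + 44.76 = 47.5 μm/a
Category bounds: 25…50 μm/a bracket r_corr ⇒ C3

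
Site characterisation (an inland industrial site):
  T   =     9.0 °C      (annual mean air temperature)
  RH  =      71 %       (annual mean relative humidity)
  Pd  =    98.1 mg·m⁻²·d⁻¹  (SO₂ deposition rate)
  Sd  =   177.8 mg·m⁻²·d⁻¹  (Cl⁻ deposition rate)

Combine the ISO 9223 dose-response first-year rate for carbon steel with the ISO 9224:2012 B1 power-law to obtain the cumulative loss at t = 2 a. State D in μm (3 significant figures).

carbon steel: T≤10 °C ⇒ hinge +0.150·(9.0−10) = -0.1500
  Pd branch = 1.77·Pd^0.52·e^(0.02·RH+f) = 68.42 μm/a
  Cl⁻ term: 0.102·177.8^0.62·exp(0.033·71+0.04·9.0) = 37.8
  sum: 68.42 + 37.8 → r_corr = 106.2 μm/a
ISO 9224: D(t) = r_corr · t^b with b = 0.523 (carbon steel, B1)
  D(2) = 106.2 × 2^0.523 = 106.2 × 1.437 = 152.6 μm

D(2) = 153 μm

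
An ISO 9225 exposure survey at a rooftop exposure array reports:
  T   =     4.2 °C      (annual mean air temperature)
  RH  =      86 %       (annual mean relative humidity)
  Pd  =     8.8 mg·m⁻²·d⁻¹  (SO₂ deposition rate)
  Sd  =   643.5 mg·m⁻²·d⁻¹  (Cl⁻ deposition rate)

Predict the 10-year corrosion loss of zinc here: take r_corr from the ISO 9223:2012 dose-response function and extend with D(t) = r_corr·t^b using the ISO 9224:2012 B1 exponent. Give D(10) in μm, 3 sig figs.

D(10) = 22.1 μm

zinc: f(T) = +0.038·(T−10) [T≤10 °C] = -0.2204
  sulphur-dioxide contribution → 1.408 μm/a
  chloride contribution → 1.985 μm/a
  ⇒ r_corr(zinc) = 3.393 μm/a
Power-law: D(10) = r_corr · 10^0.813
  D(10) = 3.393 × 10^0.813 = 3.393 × 6.501 = 22.06 μm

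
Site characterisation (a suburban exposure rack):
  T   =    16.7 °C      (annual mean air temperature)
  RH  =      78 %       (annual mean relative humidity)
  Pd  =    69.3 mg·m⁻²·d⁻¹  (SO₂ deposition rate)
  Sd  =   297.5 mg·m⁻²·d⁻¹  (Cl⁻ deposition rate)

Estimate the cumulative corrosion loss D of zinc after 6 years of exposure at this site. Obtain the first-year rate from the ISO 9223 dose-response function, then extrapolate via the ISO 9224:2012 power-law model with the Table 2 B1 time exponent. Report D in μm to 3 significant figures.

D(6) = 22.9 μm

zinc: temperature factor f = -0.071·(6.7) = -0.4757
  sulphur-dioxide contribution → 1.871 μm/a
  chloride contribution → 3.471 μm/a
  total first-year rate 5.342 μm/a
Long-term exponent b (ISO 9224 Table 2, B1) = 0.813
  D(6) = 5.342 × 6^0.813 = 5.342 × 4.292 = 22.93 μm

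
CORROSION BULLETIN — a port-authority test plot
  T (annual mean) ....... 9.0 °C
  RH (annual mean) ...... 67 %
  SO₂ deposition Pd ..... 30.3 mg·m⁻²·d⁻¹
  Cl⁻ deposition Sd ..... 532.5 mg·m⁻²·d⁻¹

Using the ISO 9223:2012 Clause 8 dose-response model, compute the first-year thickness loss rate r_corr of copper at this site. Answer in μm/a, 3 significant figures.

r_corr = 1.56 μm/a

copper: temperature factor f = +0.126·(-1.0) = -0.1260
  sulphur-dioxide contribution → 0.5909 μm/a
  chloride contribution → 0.968 μm/a
  ⇒ r_corr(copper) = 1.559 μm/a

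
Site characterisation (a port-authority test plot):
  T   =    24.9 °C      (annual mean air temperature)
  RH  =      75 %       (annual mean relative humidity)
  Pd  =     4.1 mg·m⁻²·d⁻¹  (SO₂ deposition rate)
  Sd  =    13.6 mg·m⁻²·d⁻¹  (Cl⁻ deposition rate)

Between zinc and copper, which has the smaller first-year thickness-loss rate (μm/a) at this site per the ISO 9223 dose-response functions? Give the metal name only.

copper

zinc: f(T) = -0.071·(T−10) [T>10 °C] = -1.0579
  SO₂ term: 0.0129·4.1^0.44·exp(0.046·75-1.0579) = 0.2625
  Cl⁻ term: 0.0175·13.6^0.57·exp(0.008·75+0.085·24.9) = 1.172
  r_corr = 0.2625 + 1.172 = 1.434 μm/a
copper: T>10 °C ⇒ hinge -0.080·(24.9−10) = -1.1920
  Pd branch = 0.0053·Pd^0.26·e^(0.059·RH+f) = 0.1939 μm/a
  Sd branch = 0.01025·Sd^0.27·e^(0.036·RH+0.049·T) = 1.045 μm/a
  r_corr = 0.1939 + 1.045 = 1.239 μm/a
Ordering by μm/a: zinc (1.43) > copper (1.24)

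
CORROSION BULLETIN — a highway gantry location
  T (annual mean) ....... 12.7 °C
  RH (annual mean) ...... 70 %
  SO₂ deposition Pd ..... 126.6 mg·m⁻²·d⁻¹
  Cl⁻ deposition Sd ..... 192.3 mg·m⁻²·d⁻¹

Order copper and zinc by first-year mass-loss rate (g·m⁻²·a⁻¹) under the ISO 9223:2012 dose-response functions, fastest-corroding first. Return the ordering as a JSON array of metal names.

["zinc", "copper"]

copper: f(T) = -0.080·(T−10) [T>10 °C] = -0.2160
  Pd branch = 0.0053·Pd^0.26·e^(0.059·RH+f) = 0.9348 μm/a
  Sd branch = 0.01025·Sd^0.27·e^(0.036·RH+0.049·T) = 0.9819 μm/a
  sum: 0.9348 + 0.9819 → r_corr = 1.917 μm/a
  mass loss = 1.917 μm/a × 8.96 g/cm³ = 17.17 g·m⁻²·a⁻¹
zinc: temperature factor f = -0.071·(2.7) = -0.1917
  SO₂ term: 0.0129·126.6^0.44·exp(0.046·70-0.1917) = 2.243
  Sd branch = 0.0175·Sd^0.57·e^(0.008·RH+0.085·T) = 1.807 μm/a
  sum: 2.243 + 1.807 → r_corr = 4.05 μm/a
  mass loss = 4.05 μm/a × 7.14 g/cm³ = 28.92 g·m⁻²·a⁻¹
Ordering by g·m⁻²·a⁻¹: zinc (28.9) > copper (17.2)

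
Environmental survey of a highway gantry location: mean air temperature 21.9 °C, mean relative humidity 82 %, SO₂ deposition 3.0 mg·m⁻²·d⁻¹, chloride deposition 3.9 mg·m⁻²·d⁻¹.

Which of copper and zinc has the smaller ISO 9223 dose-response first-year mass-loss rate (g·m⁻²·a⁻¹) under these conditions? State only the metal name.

zinc

copper: T>10 °C ⇒ hinge -0.080·(21.9−10) = -0.9520
  sulphur-dioxide contribution → 0.3436 μm/a
  chloride contribution → 0.8287 μm/a
  total first-year rate 1.172 μm/a
  mass loss = 1.172 μm/a × 8.96 g/cm³ = 10.5 g·m⁻²·a⁻¹
zinc: f(T) = -0.071·(T−10) [T>10 °C] = -0.8449
  sulphur-dioxide contribution → 0.3906 μm/a
  chloride contribution → 0.4713 μm/a
  ⇒ r_corr(zinc) = 0.8619 μm/a
  mass loss = 0.8619 μm/a × 7.14 g/cm³ = 6.154 g·m⁻²·a⁻¹
Ordering by g·m⁻²·a⁻¹: copper (10.5) > zinc (6.15)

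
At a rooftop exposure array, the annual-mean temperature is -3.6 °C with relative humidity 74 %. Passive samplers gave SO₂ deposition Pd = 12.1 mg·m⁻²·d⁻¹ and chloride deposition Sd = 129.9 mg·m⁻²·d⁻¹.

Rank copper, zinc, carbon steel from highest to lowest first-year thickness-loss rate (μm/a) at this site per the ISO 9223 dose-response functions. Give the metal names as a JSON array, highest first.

copper: temperature factor f = +0.126·(-13.6) = -1.7136
  SO₂ term: 0.0053·12.1^0.26·exp(0.059·74-1.7136) = 0.1438
  Cl⁻ term: 0.01025·129.9^0.27·exp(0.036·74+0.049·-3.6) = 0.4589
  r_corr = 0.1438 + 0.4589 = 0.6027 μm/a
zinc: T≤10 °C ⇒ hinge +0.038·(-3.6−10) = -0.5168
  SO₂ term: 0.0129·12.1^0.44·exp(0.046·74-0.5168) = 0.6933
  Cl⁻ term: 0.0175·129.9^0.57·exp(0.008·74+0.085·-3.6) = 0.3733
  sum: 0.6933 + 0.3733 → r_corr = 1.067 μm/a
carbon steel: temperature factor f = +0.150·(-13.6) = -2.0400
  SO₂ term: 1.77·12.1^0.52·exp(0.02·74-2.0400) = 3.697
  Cl⁻ term: 0.102·129.9^0.62·exp(0.033·74+0.04·-3.6) = 20.75
  r_corr = 3.697 + 20.75 = 24.45 μm/a
Ordering by μm/a: carbon steel (24.4) > zinc (1.07) > copper (0.603)

["carbon steel", "zinc", "copper"]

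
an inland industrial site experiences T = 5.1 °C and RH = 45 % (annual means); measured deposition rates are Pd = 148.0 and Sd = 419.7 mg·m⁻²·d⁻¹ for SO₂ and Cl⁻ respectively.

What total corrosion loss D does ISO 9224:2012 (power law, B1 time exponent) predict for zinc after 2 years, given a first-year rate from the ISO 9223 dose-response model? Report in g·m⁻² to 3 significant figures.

zinc: f(T) = +0.038·(T−10) [T≤10 °C] = -0.1862
  sulphur-dioxide contribution → 0.7649 μm/a
  chloride contribution → 1.21 μm/a
  ⇒ r_corr(zinc) = 1.975 μm/a
ISO 9224: D(t) = r_corr · t^b with b = 0.813 (zinc, B1)
  D(2) = 1.975 × 2^0.813 = 1.975 × 1.757 = 3.469 μm
  Mass loss = 3.469 μm × 7.14 g/cm³ = 24.77 g·m⁻²

D(2) = 24.8 g·m⁻²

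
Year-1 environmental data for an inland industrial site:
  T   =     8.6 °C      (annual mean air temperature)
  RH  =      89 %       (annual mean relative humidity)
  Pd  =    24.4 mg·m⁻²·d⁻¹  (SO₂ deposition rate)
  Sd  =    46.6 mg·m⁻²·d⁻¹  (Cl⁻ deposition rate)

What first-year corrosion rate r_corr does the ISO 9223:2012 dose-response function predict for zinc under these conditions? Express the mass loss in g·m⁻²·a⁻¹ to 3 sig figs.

zinc: temperature factor f = +0.038·(-1.4) = -0.0532
  SO₂ term: 0.0129·24.4^0.44·exp(0.046·89-0.0532) = 2.992
  Sd branch = 0.0175·Sd^0.57·e^(0.008·RH+0.085·T) = 0.6618 μm/a
  r_corr = 2.992 + 0.6618 = 3.654 μm/a
Convert to mass loss: 3.654 μm/a × 7.14 g/cm³ = 26.09 g·m⁻²·a⁻¹

r_corr = 26.1 g·m⁻²·a⁻¹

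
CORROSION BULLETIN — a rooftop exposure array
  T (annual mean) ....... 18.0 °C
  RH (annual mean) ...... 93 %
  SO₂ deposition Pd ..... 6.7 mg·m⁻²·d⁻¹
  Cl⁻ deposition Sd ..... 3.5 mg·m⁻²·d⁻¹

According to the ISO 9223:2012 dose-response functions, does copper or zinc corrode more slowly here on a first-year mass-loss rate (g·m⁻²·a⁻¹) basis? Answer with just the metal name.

copper: temperature factor f = -0.080·(8.0) = -0.6400
  sulphur-dioxide contribution → 1.107 μm/a
  chloride contribution → 0.9878 μm/a
  ⇒ r_corr(copper) = 2.095 μm/a
  mass loss = 2.095 μm/a × 8.96 g/cm³ = 18.77 g·m⁻²·a⁻¹
zinc: T>10 °C ⇒ hinge -0.071·(18.0−10) = -0.5680
  sulphur-dioxide contribution → 1.217 μm/a
  chloride contribution → 0.3473 μm/a
  ⇒ r_corr(zinc) = 1.564 μm/a
  mass loss = 1.564 μm/a × 7.14 g/cm³ = 11.17 g·m⁻²·a⁻¹
Ordering by g·m⁻²·a⁻¹: copper (18.8) > zinc (11.2)

zinc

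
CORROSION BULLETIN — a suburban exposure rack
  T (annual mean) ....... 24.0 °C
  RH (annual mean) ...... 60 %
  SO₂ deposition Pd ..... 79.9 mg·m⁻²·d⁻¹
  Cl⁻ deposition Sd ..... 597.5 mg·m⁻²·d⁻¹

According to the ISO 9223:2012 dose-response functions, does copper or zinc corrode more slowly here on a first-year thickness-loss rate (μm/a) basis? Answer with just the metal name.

copper

copper: f(T) = -0.080·(T−10) [T>10 °C] = -1.1200
  SO₂ term: 0.0053·79.9^0.26·exp(0.059·60-1.1200) = 0.1862
  Cl⁻ term: 0.01025·597.5^0.27·exp(0.036·60+0.049·24.0) = 1.619
  r_corr = 0.1862 + 1.619 = 1.805 μm/a
zinc: temperature factor f = -0.071·(14.0) = -0.9940
  SO₂ term: 0.0129·79.9^0.44·exp(0.046·60-0.9940) = 0.5184
  Sd branch = 0.0175·Sd^0.57·e^(0.008·RH+0.085·T) = 8.317 μm/a
  sum: 0.5184 + 8.317 → r_corr = 8.836 μm/a
Ordering by μm/a: zinc (8.84) > copper (1.8)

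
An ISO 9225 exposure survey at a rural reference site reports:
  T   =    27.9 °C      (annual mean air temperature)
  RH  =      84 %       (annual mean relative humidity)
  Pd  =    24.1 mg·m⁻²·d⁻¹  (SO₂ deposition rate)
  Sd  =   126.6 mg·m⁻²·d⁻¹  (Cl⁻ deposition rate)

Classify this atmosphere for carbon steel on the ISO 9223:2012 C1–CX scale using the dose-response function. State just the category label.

carbon steel: temperature factor f = -0.054·(17.9) = -0.9666
  SO₂ term: 1.77·24.1^0.52·exp(0.02·84-0.9666) = 18.9
  Sd branch = 0.102·Sd^0.62·e^(0.033·RH+0.04·T) = 100.1 μm/a
  sum: 18.9 + 100.1 → r_corr = 119 μm/a
ISO 9223 Table 2 (carbon steel): 80 < 119 ≤ 200 μm/a ⇒ C5

C5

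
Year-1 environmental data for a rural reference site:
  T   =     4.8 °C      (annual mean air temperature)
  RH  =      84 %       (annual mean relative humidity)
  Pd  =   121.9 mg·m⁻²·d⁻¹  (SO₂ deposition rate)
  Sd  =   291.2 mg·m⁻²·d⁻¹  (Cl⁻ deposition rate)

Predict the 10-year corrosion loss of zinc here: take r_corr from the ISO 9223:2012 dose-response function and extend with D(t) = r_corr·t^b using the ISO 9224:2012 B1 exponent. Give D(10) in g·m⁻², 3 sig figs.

D(10) = 255 g·m⁻²

zinc: temperature factor f = +0.038·(-5.2) = -0.1976
  Pd branch = 0.0129·Pd^0.44·e^(0.046·RH+f) = 4.176 μm/a
  Sd branch = 0.0175·Sd^0.57·e^(0.008·RH+0.085·T) = 1.308 μm/a
  sum: 4.176 + 1.308 → r_corr = 5.484 μm/a
Long-term exponent b (ISO 9224 Table 2, B1) = 0.813
  D(10) = 5.484 × 10^0.813 = 5.484 × 6.501 = 35.65 μm
  Mass loss = 35.65 μm × 7.14 g/cm³ = 254.6 g·m⁻²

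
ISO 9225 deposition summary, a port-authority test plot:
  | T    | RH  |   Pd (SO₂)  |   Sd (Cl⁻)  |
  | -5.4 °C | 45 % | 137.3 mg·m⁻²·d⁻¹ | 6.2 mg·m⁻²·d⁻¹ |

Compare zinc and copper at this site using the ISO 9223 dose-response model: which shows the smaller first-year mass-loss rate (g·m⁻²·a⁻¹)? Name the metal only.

zinc: temperature factor f = +0.038·(-15.4) = -0.5852
  SO₂ term: 0.0129·137.3^0.44·exp(0.046·45-0.5852) = 0.4966
  Sd branch = 0.0175·Sd^0.57·e^(0.008·RH+0.085·T) = 0.04484 μm/a
  sum: 0.4966 + 0.04484 → r_corr = 0.5414 μm/a
  mass loss = 0.5414 μm/a × 7.14 g/cm³ = 3.866 g·m⁻²·a⁻¹
copper: temperature factor f = +0.126·(-15.4) = -1.9404
  Pd branch = 0.0053·Pd^0.26·e^(0.059·RH+f) = 0.03894 μm/a
  Sd branch = 0.01025·Sd^0.27·e^(0.036·RH+0.049·T) = 0.06506 μm/a
  sum: 0.03894 + 0.06506 → r_corr = 0.104 μm/a
  mass loss = 0.104 μm/a × 8.96 g/cm³ = 0.9319 g·m⁻²·a⁻¹
Ordering by g·m⁻²·a⁻¹: zinc (3.87) > copper (0.932)

copper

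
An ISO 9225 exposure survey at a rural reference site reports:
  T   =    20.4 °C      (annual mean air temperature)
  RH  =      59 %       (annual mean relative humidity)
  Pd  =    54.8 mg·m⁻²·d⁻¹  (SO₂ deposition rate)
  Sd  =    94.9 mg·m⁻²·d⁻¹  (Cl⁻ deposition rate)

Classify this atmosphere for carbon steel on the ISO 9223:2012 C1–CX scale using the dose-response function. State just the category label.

C4

carbon steel: f(T) = -0.054·(T−10) [T>10 °C] = -0.5616
  SO₂ term: 1.77·54.8^0.52·exp(0.02·59-0.5616) = 26.35
  Sd branch = 0.102·Sd^0.62·e^(0.033·RH+0.04·T) = 27.19 μm/a
  sum: 26.35 + 27.19 → r_corr = 53.54 μm/a
ISO 9223 Table 2 (carbon steel): 50 < 53.5 ≤ 80 μm/a ⇒ C4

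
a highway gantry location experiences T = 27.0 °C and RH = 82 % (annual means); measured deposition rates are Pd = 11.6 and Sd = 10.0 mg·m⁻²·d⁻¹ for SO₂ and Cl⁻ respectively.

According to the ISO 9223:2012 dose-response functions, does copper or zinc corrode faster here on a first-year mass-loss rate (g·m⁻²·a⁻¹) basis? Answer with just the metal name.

copper: temperature factor f = -0.080·(17.0) = -1.3600
  Pd branch = 0.0053·Pd^0.26·e^(0.059·RH+f) = 0.3247 μm/a
  Cl⁻ term: 0.01025·10.0^0.27·exp(0.036·82+0.049·27.0) = 1.372
  r_corr = 0.3247 + 1.372 = 1.697 μm/a
  mass loss = 1.697 μm/a × 8.96 g/cm³ = 15.2 g·m⁻²·a⁻¹
zinc: temperature factor f = -0.071·(17.0) = -1.2070
  Pd branch = 0.0129·Pd^0.44·e^(0.046·RH+f) = 0.4931 μm/a
  Sd branch = 0.0175·Sd^0.57·e^(0.008·RH+0.085·T) = 1.243 μm/a
  sum: 0.4931 + 1.243 → r_corr = 1.737 μm/a
  mass loss = 1.737 μm/a × 7.14 g/cm³ = 12.4 g·m⁻²·a⁻¹
Ordering by g·m⁻²·a⁻¹: copper (15.2) > zinc (12.4)

copper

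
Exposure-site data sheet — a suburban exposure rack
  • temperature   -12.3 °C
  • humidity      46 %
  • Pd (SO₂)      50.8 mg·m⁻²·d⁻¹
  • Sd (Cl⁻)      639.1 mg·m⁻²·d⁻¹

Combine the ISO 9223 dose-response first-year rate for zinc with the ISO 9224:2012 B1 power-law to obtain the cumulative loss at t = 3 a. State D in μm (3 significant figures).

zinc: T≤10 °C ⇒ hinge +0.038·(-12.3−10) = -0.8474
  SO₂ term: 0.0129·50.8^0.44·exp(0.046·46-0.8474) = 0.2583
  Cl⁻ term: 0.0175·639.1^0.57·exp(0.008·46+0.085·-12.3) = 0.3532
  sum: 0.2583 + 0.3532 → r_corr = 0.6115 μm/a
Power-law: D(3) = r_corr · 3^0.813
  D(3) = 0.6115 × 3^0.813 = 0.6115 × 2.443 = 1.494 μm

D(3) = 1.49 μm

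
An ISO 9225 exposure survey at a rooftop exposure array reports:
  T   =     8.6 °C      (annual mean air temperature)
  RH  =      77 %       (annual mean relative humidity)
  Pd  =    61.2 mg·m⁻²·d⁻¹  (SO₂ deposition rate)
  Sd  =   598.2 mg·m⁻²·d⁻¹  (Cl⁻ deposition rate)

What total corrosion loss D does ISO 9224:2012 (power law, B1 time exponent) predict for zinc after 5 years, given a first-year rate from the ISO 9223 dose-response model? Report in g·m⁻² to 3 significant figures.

zinc: f(T) = +0.038·(T−10) [T≤10 °C] = -0.0532
  SO₂ term: 0.0129·61.2^0.44·exp(0.046·77-0.0532) = 2.582
  Cl⁻ term: 0.0175·598.2^0.57·exp(0.008·77+0.085·8.6) = 2.575
  sum: 2.582 + 2.575 → r_corr = 5.157 μm/a
ISO 9224: D(t) = r_corr · t^b with b = 0.813 (zinc, B1)
  D(5) = 5.157 × 5^0.813 = 5.157 × 3.701 = 19.08 μm
  Mass loss = 19.08 μm × 7.14 g/cm³ = 136.3 g·m⁻²

D(5) = 136 g·m⁻²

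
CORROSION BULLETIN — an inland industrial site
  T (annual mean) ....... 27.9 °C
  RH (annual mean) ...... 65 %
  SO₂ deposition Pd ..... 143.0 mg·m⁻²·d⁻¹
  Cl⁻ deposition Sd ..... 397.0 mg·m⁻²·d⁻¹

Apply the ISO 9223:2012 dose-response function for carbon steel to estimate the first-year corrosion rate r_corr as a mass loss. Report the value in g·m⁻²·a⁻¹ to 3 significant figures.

r_corr = 1.11e+03 g·m⁻²·a⁻¹

carbon steel: f(T) = -0.054·(T−10) [T>10 °C] = -0.9666
  Pd branch = 1.77·Pd^0.52·e^(0.02·RH+f) = 32.62 μm/a
  Sd branch = 0.102·Sd^0.62·e^(0.033·RH+0.04·T) = 108.7 μm/a
  r_corr = 32.62 + 108.7 = 141.3 μm/a
Convert to mass loss: 141.3 μm/a × 7.85 g/cm³ = 1109 g·m⁻²·a⁻¹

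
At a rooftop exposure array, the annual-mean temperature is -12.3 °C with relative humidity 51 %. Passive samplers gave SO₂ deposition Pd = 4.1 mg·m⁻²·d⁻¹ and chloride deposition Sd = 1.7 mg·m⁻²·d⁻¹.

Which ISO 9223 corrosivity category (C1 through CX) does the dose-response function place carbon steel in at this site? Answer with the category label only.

carbon steel: T≤10 °C ⇒ hinge +0.150·(-12.3−10) = -3.3450
  SO₂ term: 1.77·4.1^0.52·exp(0.02·51-3.3450) = 0.3605
  Sd branch = 0.102·Sd^0.62·e^(0.033·RH+0.04·T) = 0.4664 μm/a
  sum: 0.3605 + 0.4664 → r_corr = 0.8268 μm/a
ISO 9223 Table 2 (carbon steel): 0 < 0.827 ≤ 1.3 μm/a ⇒ C1

C1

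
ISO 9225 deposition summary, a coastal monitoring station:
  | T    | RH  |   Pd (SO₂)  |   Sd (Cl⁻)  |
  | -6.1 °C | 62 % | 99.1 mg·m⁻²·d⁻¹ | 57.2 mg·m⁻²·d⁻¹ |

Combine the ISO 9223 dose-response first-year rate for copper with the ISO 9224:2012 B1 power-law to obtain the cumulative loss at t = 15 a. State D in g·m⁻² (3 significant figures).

copper: temperature factor f = +0.126·(-16.1) = -2.0286
  sulphur-dioxide contribution → 0.08931 μm/a
  chloride contribution → 0.2112 μm/a
  total first-year rate 0.3005 μm/a
Power-law: D(15) = r_corr · 15^0.667
  D(15) = 0.3005 × 15^0.667 = 0.3005 × 6.088 = 1.83 μm
  Mass loss = 1.83 μm × 8.96 g/cm³ = 16.39 g·m⁻²

D(15) = 16.4 g·m⁻²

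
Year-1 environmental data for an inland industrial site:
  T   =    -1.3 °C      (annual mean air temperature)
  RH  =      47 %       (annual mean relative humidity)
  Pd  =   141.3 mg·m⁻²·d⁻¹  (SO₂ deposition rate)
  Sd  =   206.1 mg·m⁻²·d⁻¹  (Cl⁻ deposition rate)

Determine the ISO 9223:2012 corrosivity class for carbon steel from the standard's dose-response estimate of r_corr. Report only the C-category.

carbon steel: T≤10 °C ⇒ hinge +0.150·(-1.3−10) = -1.6950
  Pd branch = 1.77·Pd^0.52·e^(0.02·RH+f) = 10.92 μm/a
  Cl⁻ term: 0.102·206.1^0.62·exp(0.033·47+0.04·-1.3) = 12.43
  r_corr = 10.92 + 12.43 = 23.34 μm/a
23.3 μm/a falls in (1.3, 25] for carbon steel → category C2

C2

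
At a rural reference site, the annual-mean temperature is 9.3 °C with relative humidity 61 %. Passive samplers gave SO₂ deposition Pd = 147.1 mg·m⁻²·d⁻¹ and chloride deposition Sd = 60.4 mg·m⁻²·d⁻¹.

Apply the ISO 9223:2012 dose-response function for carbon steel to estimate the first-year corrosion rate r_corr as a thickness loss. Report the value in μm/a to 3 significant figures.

r_corr = 86.4 μm/a

carbon steel: T≤10 °C ⇒ hinge +0.150·(9.3−10) = -0.1050
  sulphur-dioxide contribution → 72.34 μm/a
  chloride contribution → 14.08 μm/a
  total first-year rate 86.42 μm/a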